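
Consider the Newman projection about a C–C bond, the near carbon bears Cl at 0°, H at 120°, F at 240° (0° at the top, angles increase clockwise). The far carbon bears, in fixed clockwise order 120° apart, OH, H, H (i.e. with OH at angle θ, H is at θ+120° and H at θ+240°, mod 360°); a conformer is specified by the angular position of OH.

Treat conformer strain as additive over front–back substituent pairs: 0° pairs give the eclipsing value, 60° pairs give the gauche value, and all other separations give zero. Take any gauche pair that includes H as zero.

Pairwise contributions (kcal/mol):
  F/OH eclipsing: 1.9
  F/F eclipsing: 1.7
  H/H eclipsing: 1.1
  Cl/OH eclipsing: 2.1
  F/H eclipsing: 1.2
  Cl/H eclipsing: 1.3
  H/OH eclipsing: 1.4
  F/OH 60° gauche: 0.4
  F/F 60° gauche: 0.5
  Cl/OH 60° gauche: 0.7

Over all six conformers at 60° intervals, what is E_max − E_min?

4.0 kcal/mol

OH at 0° is eclipsed. Cl at 0° is eclipsed with OH at 0° (2.1); H at 120° is eclipsed with H at 120° (1.1); F at 240° is eclipsed with H at 240° (1.2). Total 4.4 kcal/mol.
OH at 60° is staggered. Cl at 0° is gauche with OH at 60° (0.7). Total 0.7 kcal/mol.
OH at 120° is eclipsed. Cl at 0° is eclipsed with H at 0° (1.3); H at 120° is eclipsed with OH at 120° (1.4); F at 240° is eclipsed with H at 240° (1.2). Total 3.9 kcal/mol.
OH at 180° is staggered. F at 240° is gauche with OH at 180° (0.4). Total 0.4 kcal/mol.
OH at 240° is eclipsed. Cl at 0° is eclipsed with H at 0° (1.3); H at 120° is eclipsed with H at 120° (1.1); F at 240° is eclipsed with OH at 240° (1.9). Total 4.3 kcal/mol.
OH at 300° is staggered. Cl at 0° is gauche with OH at 300° (0.7); F at 240° is gauche with OH at 300° (0.4). Total 1.1 kcal/mol.
Max at 0° (4.4 kcal/mol), min at 180° (0.4 kcal/mol); barrier = 4.0 kcal/mol.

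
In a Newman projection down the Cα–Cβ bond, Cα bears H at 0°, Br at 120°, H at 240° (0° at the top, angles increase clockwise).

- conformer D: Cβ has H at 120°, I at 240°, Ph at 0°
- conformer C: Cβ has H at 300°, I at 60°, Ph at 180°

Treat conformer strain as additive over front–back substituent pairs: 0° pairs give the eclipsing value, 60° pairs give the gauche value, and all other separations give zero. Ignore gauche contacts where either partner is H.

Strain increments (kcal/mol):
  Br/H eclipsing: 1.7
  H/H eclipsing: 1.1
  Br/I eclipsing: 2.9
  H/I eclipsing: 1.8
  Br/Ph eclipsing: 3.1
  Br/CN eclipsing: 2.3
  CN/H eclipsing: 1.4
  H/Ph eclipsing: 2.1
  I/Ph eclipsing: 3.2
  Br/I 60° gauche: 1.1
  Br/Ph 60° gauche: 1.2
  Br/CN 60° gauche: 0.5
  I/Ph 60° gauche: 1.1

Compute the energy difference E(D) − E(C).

D is eclipsed. H at 0° is eclipsed with Ph at 0° (2.1); Br at 120° is eclipsed with H at 120° (1.7); H at 240° is eclipsed with I at 240° (1.8). Total 5.6 kcal/mol.
C is staggered. Br at 120° is gauche with I at 60° (1.1); Br at 120° is gauche with Ph at 180° (1.2). Total 2.3 kcal/mol.
E(D) − E(C) = 5.6 − 2.3 = +3.3 kcal/mol.

+3.3 kcal/mol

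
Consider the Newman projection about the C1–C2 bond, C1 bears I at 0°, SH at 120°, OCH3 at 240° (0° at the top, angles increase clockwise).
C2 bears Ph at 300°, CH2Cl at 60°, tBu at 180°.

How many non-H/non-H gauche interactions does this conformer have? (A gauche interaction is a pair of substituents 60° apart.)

Non-H gauche pairs: I(0°)/Ph(300°); I(0°)/CH2Cl(60°); SH(120°)/CH2Cl(60°); SH(120°)/tBu(180°); OCH3(240°)/Ph(300°); OCH3(240°)/tBu(180°) — 6 interactions.

6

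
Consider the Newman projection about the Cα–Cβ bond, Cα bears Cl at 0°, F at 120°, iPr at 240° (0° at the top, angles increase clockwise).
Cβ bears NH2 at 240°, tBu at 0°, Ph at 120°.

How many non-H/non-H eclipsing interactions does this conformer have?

3

Non-H eclipsing pairs: Cl(0°)/tBu(0°); F(120°)/Ph(120°); iPr(240°)/NH2(240°) — 3 interactions.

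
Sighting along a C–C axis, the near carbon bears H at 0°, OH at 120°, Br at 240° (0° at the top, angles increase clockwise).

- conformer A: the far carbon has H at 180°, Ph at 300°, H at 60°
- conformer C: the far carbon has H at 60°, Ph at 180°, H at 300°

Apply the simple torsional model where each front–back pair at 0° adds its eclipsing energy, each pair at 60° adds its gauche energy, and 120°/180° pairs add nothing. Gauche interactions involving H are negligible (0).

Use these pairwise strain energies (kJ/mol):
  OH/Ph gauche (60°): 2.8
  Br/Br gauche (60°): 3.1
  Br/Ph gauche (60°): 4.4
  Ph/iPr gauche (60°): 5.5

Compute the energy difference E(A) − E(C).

-2.8 kJ/mol

A is staggered. Br at 240° is gauche with Ph at 300° (4.4). Total 4.4 kJ/mol.
C is staggered. OH at 120° is gauche with Ph at 180° (2.8); Br at 240° is gauche with Ph at 180° (4.4). Total 7.2 kJ/mol.
E(A) − E(C) = 4.4 − 7.2 = -2.8 kJ/mol.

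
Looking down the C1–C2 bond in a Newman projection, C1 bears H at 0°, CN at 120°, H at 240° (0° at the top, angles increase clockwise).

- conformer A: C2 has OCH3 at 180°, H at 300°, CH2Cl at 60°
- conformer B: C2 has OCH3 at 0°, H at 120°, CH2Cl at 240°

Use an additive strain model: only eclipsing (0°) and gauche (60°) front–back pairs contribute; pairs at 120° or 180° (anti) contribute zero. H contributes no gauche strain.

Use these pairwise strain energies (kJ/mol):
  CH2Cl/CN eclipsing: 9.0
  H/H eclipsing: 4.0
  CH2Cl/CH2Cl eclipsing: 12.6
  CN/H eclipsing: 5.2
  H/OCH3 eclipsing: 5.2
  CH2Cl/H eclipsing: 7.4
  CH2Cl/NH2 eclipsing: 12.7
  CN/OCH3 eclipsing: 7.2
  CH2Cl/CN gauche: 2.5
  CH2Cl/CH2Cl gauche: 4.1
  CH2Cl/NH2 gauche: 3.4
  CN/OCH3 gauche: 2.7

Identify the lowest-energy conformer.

A

A is staggered. CN at 120° is gauche with OCH3 at 180° (2.7); CN at 120° is gauche with CH2Cl at 60° (2.5). Total 5.2 kJ/mol.
B is eclipsed. H at 0° is eclipsed with OCH3 at 0° (5.2); CN at 120° is eclipsed with H at 120° (5.2); H at 240° is eclipsed with CH2Cl at 240° (7.4). Total 17.8 kJ/mol.
A has the lowest total (5.2 kJ/mol).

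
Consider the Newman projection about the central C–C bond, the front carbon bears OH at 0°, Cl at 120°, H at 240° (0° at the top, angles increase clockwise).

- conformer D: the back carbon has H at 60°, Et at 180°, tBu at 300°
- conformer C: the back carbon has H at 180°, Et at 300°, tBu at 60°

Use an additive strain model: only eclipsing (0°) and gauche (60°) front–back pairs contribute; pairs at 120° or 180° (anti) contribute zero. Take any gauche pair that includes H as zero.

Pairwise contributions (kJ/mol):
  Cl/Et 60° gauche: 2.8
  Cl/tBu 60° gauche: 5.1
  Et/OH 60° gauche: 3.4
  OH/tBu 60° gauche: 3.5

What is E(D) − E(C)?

-5.7 kJ/mol

D is staggered. OH at 0° is gauche with tBu at 300° (3.5); Cl at 120° is gauche with Et at 180° (2.8). Total 6.3 kJ/mol.
C is staggered. OH at 0° is gauche with Et at 300° (3.4); OH at 0° is gauche with tBu at 60° (3.5); Cl at 120° is gauche with tBu at 60° (5.1). Total 12.0 kJ/mol.
E(D) − E(C) = 6.3 − 12.0 = -5.7 kJ/mol.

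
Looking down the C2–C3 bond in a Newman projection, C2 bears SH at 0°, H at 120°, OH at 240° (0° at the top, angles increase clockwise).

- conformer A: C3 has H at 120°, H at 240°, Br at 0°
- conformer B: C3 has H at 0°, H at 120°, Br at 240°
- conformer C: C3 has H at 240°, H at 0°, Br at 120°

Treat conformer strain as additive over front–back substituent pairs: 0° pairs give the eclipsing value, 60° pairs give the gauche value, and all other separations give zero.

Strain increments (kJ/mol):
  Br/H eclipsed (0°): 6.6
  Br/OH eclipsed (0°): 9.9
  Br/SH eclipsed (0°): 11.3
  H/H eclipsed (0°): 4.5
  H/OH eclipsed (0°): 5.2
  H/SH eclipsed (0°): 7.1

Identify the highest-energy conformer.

A (eclipsed): SH–Br eclipsed, H–H eclipsed, OH–H eclipsed; 11.3 + 4.5 + 5.2 = 21.0 kJ/mol.
B (eclipsed): SH–H eclipsed, H–H eclipsed, OH–Br eclipsed; 7.1 + 4.5 + 9.9 = 21.5 kJ/mol.
C (eclipsed): SH–H eclipsed, H–Br eclipsed, OH–H eclipsed; 7.1 + 6.6 + 5.2 = 18.9 kJ/mol.
B has the highest total (21.5 kJ/mol).

B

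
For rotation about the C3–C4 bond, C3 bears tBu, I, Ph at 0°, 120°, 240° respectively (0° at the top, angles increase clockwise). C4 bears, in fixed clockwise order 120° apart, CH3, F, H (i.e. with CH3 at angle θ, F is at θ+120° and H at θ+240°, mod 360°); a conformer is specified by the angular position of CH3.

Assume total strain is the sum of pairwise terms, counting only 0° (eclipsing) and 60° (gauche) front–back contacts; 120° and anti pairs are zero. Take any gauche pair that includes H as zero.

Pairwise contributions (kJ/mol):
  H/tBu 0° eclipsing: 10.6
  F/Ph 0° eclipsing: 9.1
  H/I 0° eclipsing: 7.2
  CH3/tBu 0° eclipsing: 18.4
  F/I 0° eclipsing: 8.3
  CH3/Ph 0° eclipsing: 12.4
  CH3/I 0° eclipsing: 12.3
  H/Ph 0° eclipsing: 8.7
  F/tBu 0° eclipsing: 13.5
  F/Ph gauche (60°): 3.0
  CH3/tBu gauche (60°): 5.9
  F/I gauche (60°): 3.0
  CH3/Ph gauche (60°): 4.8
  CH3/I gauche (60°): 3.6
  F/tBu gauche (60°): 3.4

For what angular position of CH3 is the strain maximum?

0°

CH3 at 0° is eclipsed. tBu at 0° is eclipsed with CH3 at 0° (18.4); I at 120° is eclipsed with F at 120° (8.3); Ph at 240° is eclipsed with H at 240° (8.7). Total 35.4 kJ/mol.
CH3 at 60° is staggered. tBu at 0° is gauche with CH3 at 60° (5.9); I at 120° is gauche with CH3 at 60° (3.6); I at 120° is gauche with F at 180° (3.0); Ph at 240° is gauche with F at 180° (3.0). Total 15.5 kJ/mol.
CH3 at 120° is eclipsed. tBu at 0° is eclipsed with H at 0° (10.6); I at 120° is eclipsed with CH3 at 120° (12.3); Ph at 240° is eclipsed with F at 240° (9.1). Total 32.0 kJ/mol.
CH3 at 180° is staggered. tBu at 0° is gauche with F at 300° (3.4); I at 120° is gauche with CH3 at 180° (3.6); Ph at 240° is gauche with CH3 at 180° (4.8); Ph at 240° is gauche with F at 300° (3.0). Total 14.8 kJ/mol.
CH3 at 240° is eclipsed. tBu at 0° is eclipsed with F at 0° (13.5); I at 120° is eclipsed with H at 120° (7.2); Ph at 240° is eclipsed with CH3 at 240° (12.4). Total 33.1 kJ/mol.
CH3 at 300° is staggered. tBu at 0° is gauche with CH3 at 300° (5.9); tBu at 0° is gauche with F at 60° (3.4); I at 120° is gauche with F at 60° (3.0); Ph at 240° is gauche with CH3 at 300° (4.8). Total 17.1 kJ/mol.
The maximum (35.4 kJ/mol) occurs with CH3 at 0°.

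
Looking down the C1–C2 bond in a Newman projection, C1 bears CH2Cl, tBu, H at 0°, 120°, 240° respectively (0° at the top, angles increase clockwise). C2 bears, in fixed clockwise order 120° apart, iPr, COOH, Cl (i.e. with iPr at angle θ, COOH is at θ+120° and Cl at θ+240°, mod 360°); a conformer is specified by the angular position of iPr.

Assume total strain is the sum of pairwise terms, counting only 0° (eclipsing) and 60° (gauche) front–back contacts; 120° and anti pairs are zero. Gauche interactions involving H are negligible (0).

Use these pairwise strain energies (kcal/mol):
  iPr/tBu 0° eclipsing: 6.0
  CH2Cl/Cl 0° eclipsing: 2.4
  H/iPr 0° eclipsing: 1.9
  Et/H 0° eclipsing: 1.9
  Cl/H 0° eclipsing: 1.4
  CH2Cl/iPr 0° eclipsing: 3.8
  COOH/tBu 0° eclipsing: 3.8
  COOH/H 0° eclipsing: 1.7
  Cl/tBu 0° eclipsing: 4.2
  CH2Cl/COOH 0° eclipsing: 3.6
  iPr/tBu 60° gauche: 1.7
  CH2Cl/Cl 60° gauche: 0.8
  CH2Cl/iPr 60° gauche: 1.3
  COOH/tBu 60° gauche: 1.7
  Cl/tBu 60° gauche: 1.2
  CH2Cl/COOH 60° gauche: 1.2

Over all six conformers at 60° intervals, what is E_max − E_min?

5.2 kcal/mol

iPr at 0° is eclipsed. CH2Cl at 0° is eclipsed with iPr at 0° (3.8); tBu at 120° is eclipsed with COOH at 120° (3.8); H at 240° is eclipsed with Cl at 240° (1.4). Total 9.0 kcal/mol.
iPr at 60° is staggered. CH2Cl at 0° is gauche with iPr at 60° (1.3); CH2Cl at 0° is gauche with Cl at 300° (0.8); tBu at 120° is gauche with iPr at 60° (1.7); tBu at 120° is gauche with COOH at 180° (1.7). Total 5.5 kcal/mol.
iPr at 120° is eclipsed. CH2Cl at 0° is eclipsed with Cl at 0° (2.4); tBu at 120° is eclipsed with iPr at 120° (6.0); H at 240° is eclipsed with COOH at 240° (1.7). Total 10.1 kcal/mol.
iPr at 180° is staggered. CH2Cl at 0° is gauche with COOH at 300° (1.2); CH2Cl at 0° is gauche with Cl at 60° (0.8); tBu at 120° is gauche with iPr at 180° (1.7); tBu at 120° is gauche with Cl at 60° (1.2). Total 4.9 kcal/mol.
iPr at 240° is eclipsed. CH2Cl at 0° is eclipsed with COOH at 0° (3.6); tBu at 120° is eclipsed with Cl at 120° (4.2); H at 240° is eclipsed with iPr at 240° (1.9). Total 9.7 kcal/mol.
iPr at 300° is staggered. CH2Cl at 0° is gauche with iPr at 300° (1.3); CH2Cl at 0° is gauche with COOH at 60° (1.2); tBu at 120° is gauche with COOH at 60° (1.7); tBu at 120° is gauche with Cl at 180° (1.2). Total 5.4 kcal/mol.
Max at 120° (10.1 kcal/mol), min at 180° (4.9 kcal/mol); barrier = 5.2 kcal/mol.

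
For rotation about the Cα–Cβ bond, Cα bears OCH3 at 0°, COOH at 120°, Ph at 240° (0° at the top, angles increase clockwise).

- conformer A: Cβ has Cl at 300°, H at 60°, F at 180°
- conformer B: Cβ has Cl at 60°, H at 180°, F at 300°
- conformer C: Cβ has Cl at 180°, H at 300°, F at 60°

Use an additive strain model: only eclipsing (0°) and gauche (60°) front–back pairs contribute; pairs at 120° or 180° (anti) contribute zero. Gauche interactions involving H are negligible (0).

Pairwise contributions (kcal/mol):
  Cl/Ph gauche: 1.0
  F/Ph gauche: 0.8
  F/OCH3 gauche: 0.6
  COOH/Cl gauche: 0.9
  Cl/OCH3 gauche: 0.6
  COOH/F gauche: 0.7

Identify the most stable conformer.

B

A (staggered): OCH3–Cl gauche, COOH–F gauche, Ph–Cl gauche, Ph–F gauche; 0.6 + 0.7 + 1.0 + 0.8 = 3.1 kcal/mol.
B (staggered): OCH3–Cl gauche, OCH3–F gauche, COOH–Cl gauche, Ph–F gauche; 0.6 + 0.6 + 0.9 + 0.8 = 2.9 kcal/mol.
C (staggered): OCH3–F gauche, COOH–Cl gauche, COOH–F gauche, Ph–Cl gauche; 0.6 + 0.9 + 0.7 + 1.0 = 3.2 kcal/mol.
B has the lowest total (2.9 kcal/mol).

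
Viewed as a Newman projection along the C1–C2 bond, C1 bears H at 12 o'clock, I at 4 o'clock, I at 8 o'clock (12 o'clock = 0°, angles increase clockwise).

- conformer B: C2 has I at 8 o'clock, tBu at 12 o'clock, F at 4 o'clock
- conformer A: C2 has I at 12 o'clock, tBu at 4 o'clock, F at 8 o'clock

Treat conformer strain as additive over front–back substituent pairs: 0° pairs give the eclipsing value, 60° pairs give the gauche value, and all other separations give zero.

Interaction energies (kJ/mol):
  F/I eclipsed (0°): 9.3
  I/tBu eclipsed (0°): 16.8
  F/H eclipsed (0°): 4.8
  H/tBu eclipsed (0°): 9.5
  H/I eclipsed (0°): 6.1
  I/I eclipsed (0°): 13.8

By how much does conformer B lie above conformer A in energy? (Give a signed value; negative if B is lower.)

+0.4 kJ/mol

B is eclipsed. H at 0° is eclipsed with tBu at 0° (9.5); I at 120° is eclipsed with F at 120° (9.3); I at 240° is eclipsed with I at 240° (13.8). Total 32.6 kJ/mol.
A is eclipsed. H at 0° is eclipsed with I at 0° (6.1); I at 120° is eclipsed with tBu at 120° (16.8); I at 240° is eclipsed with F at 240° (9.3). Total 32.2 kJ/mol.
E(B) − E(A) = 32.6 − 32.2 = +0.4 kJ/mol.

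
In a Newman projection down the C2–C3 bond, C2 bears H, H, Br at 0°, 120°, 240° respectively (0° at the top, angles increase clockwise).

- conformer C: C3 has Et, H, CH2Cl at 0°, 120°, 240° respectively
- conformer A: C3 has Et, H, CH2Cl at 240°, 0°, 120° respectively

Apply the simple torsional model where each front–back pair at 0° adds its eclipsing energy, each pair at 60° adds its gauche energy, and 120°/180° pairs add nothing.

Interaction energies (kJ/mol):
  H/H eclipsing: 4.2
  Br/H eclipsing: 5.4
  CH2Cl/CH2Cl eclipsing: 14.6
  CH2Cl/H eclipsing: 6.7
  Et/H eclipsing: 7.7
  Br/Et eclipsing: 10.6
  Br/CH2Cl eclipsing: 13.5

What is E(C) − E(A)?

+3.9 kJ/mol

C is eclipsed. H at 0° is eclipsed with Et at 0° (7.7); H at 120° is eclipsed with H at 120° (4.2); Br at 240° is eclipsed with CH2Cl at 240° (13.5). Total 25.4 kJ/mol.
A is eclipsed. H at 0° is eclipsed with H at 0° (4.2); H at 120° is eclipsed with CH2Cl at 120° (6.7); Br at 240° is eclipsed with Et at 240° (10.6). Total 21.5 kJ/mol.
E(C) − E(A) = 25.4 − 21.5 = +3.9 kJ/mol.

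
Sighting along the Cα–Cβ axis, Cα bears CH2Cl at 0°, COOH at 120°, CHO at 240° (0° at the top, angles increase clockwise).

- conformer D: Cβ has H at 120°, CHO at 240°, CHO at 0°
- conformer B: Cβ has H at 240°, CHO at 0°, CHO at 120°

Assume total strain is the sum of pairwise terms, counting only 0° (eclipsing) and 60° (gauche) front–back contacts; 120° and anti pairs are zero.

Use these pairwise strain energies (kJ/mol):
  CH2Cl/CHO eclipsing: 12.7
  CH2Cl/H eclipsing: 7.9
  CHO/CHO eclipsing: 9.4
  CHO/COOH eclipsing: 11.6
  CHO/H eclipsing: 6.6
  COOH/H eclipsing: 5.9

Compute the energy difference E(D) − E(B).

-2.9 kJ/mol

D (eclipsed): CH2Cl(0°)/CHO(0°) eclipsed 12.7; COOH(120°)/H(120°) eclipsed 5.9; CHO(240°)/CHO(240°) eclipsed 9.4 → 28.0 kJ/mol.
B (eclipsed): CH2Cl(0°)/CHO(0°) eclipsed 12.7; COOH(120°)/CHO(120°) eclipsed 11.6; CHO(240°)/H(240°) eclipsed 6.6 → 30.9 kJ/mol.
E(D) − E(B) = 28.0 − 30.9 = -2.9 kJ/mol.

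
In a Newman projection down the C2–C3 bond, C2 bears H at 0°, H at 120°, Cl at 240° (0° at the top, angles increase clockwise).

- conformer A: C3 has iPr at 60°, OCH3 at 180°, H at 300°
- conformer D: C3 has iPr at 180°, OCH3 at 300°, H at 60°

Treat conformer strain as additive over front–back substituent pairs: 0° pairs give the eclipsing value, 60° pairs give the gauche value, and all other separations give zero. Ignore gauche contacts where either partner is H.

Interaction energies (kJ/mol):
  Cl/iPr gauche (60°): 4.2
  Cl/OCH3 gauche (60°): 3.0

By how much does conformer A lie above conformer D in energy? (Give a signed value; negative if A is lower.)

-4.2 kJ/mol

A is staggered. Cl at 240° is gauche with OCH3 at 180° (3.0). Total 3.0 kJ/mol.
D is staggered. Cl at 240° is gauche with iPr at 180° (4.2); Cl at 240° is gauche with OCH3 at 300° (3.0). Total 7.2 kJ/mol.
E(A) − E(D) = 3.0 − 7.2 = -4.2 kJ/mol.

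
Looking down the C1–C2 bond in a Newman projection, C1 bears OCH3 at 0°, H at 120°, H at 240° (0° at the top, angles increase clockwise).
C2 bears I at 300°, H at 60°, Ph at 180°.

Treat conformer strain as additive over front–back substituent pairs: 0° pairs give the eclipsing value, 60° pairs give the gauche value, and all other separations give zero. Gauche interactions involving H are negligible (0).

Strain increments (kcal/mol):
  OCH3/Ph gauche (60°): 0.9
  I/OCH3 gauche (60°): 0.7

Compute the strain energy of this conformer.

0.7 kcal/mol

This conformer (staggered): OCH3–I gauche; 0.7 = 0.7 kcal/mol.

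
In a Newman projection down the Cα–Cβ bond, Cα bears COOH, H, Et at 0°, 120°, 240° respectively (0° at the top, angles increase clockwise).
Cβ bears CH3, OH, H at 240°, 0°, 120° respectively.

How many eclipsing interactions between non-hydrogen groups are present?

2

Non-H eclipsing pairs: COOH(0°)/OH(0°); Et(240°)/CH3(240°) — 2 interactions.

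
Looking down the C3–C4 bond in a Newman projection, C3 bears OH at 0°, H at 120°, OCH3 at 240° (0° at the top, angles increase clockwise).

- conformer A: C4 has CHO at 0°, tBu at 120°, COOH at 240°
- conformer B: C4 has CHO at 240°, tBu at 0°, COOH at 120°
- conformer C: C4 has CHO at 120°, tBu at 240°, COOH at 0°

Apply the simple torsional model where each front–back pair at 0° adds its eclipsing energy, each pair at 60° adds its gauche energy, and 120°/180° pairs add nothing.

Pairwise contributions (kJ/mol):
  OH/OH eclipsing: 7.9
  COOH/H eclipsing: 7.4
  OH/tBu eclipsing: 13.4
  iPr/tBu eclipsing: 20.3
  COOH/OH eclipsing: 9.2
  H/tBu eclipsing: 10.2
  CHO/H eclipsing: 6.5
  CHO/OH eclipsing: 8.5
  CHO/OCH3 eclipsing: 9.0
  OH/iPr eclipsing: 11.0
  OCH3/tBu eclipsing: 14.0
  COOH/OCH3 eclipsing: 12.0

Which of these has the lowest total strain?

C

A (eclipsed): OH–CHO eclipsed, H–tBu eclipsed, OCH3–COOH eclipsed; 8.5 + 10.2 + 12.0 = 30.7 kJ/mol.
B (eclipsed): OH–tBu eclipsed, H–COOH eclipsed, OCH3–CHO eclipsed; 13.4 + 7.4 + 9.0 = 29.8 kJ/mol.
C (eclipsed): OH–COOH eclipsed, H–CHO eclipsed, OCH3–tBu eclipsed; 9.2 + 6.5 + 14.0 = 29.7 kJ/mol.
C has the lowest total (29.7 kJ/mol).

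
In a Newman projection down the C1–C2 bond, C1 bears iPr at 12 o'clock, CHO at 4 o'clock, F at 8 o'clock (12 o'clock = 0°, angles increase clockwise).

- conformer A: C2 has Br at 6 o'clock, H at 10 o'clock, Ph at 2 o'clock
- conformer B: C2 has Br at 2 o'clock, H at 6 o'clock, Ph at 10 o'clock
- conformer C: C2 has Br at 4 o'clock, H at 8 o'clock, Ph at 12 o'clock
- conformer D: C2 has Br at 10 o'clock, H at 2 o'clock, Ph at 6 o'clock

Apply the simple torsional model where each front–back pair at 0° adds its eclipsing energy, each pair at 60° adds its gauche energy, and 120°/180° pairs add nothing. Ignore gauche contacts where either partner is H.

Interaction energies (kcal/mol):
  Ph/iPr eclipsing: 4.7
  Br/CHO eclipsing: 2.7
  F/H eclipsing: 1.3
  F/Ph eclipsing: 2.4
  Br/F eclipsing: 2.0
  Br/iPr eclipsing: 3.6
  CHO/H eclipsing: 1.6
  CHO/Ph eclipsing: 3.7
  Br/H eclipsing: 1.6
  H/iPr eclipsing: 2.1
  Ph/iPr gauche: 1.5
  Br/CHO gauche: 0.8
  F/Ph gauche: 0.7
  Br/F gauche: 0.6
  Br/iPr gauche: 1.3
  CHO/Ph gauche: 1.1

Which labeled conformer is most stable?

D

A (staggered): iPr(0°)/Ph(60°) gauche 1.5; CHO(120°)/Br(180°) gauche 0.8; CHO(120°)/Ph(60°) gauche 1.1; F(240°)/Br(180°) gauche 0.6 → 4.0 kcal/mol.
B (staggered): iPr(0°)/Br(60°) gauche 1.3; iPr(0°)/Ph(300°) gauche 1.5; CHO(120°)/Br(60°) gauche 0.8; F(240°)/Ph(300°) gauche 0.7 → 4.3 kcal/mol.
C (eclipsed): iPr(0°)/Ph(0°) eclipsed 4.7; CHO(120°)/Br(120°) eclipsed 2.7; F(240°)/H(240°) eclipsed 1.3 → 8.7 kcal/mol.
D (staggered): iPr(0°)/Br(300°) gauche 1.3; CHO(120°)/Ph(180°) gauche 1.1; F(240°)/Br(300°) gauche 0.6; F(240°)/Ph(180°) gauche 0.7 → 3.7 kcal/mol.
D has the lowest total (3.7 kcal/mol).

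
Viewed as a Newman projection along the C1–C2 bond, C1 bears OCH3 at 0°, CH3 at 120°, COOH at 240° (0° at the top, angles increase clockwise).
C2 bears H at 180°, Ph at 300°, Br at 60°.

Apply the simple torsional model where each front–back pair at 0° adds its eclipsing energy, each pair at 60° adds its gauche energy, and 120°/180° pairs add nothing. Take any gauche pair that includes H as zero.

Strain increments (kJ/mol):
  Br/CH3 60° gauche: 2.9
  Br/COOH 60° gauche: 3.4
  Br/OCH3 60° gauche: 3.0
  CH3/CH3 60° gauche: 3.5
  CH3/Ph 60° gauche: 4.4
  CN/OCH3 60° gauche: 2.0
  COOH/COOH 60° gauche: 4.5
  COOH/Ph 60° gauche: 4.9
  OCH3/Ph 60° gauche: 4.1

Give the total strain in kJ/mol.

This conformer (staggered): OCH3(0°)/Ph(300°) gauche 4.1; OCH3(0°)/Br(60°) gauche 3.0; CH3(120°)/Br(60°) gauche 2.9; COOH(240°)/Ph(300°) gauche 4.9 → 14.9 kJ/mol.

14.9 kJ/mol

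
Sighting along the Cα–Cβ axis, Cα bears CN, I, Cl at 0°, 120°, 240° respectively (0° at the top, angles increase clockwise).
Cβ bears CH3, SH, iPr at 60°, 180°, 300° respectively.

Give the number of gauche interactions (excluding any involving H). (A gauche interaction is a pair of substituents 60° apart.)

Non-H gauche pairs: CN(0°)/CH3(60°); CN(0°)/iPr(300°); I(120°)/CH3(60°); I(120°)/SH(180°); Cl(240°)/SH(180°); Cl(240°)/iPr(300°) — 6 interactions.

6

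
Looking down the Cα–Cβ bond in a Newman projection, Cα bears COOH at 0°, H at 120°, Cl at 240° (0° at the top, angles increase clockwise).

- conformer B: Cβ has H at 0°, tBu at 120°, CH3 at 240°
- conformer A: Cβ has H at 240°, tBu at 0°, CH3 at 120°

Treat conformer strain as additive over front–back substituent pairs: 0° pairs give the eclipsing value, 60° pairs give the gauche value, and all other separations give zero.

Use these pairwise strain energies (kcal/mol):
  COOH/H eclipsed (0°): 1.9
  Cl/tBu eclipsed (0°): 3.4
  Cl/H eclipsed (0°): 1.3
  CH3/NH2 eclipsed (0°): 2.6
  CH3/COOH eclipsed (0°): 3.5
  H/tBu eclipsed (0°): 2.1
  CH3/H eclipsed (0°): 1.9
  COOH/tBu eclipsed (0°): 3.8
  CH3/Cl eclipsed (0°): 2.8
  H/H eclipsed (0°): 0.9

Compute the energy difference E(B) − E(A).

-0.2 kcal/mol

B (eclipsed): COOH–H eclipsed, H–tBu eclipsed, Cl–CH3 eclipsed; 1.9 + 2.1 + 2.8 = 6.8 kcal/mol.
A (eclipsed): COOH–tBu eclipsed, H–CH3 eclipsed, Cl–H eclipsed; 3.8 + 1.9 + 1.3 = 7.0 kcal/mol.
E(B) − E(A) = 6.8 − 7.0 = -0.2 kcal/mol.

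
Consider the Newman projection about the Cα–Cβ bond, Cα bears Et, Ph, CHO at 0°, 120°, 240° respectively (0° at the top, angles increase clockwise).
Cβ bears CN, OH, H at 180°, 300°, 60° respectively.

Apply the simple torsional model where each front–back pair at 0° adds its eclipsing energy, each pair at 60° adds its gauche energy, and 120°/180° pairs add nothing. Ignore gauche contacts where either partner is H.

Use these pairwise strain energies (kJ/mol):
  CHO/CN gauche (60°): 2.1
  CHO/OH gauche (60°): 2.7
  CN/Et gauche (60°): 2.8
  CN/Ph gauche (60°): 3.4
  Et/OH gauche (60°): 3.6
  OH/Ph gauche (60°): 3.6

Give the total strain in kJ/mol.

This conformer is staggered. Et at 0° is gauche with OH at 300° (3.6); Ph at 120° is gauche with CN at 180° (3.4); CHO at 240° is gauche with CN at 180° (2.1); CHO at 240° is gauche with OH at 300° (2.7). Total 11.8 kJ/mol.

11.8 kJ/mol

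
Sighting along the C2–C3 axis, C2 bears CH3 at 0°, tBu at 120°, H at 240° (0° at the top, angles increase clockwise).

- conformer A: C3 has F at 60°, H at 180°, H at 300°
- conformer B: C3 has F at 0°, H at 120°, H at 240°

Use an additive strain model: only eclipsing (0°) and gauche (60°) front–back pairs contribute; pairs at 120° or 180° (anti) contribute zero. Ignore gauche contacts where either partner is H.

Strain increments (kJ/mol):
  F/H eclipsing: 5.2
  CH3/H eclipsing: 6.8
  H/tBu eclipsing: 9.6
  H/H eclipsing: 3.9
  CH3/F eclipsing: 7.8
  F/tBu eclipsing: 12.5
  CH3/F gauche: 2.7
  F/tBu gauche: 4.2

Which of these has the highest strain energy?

B

A is staggered. CH3 at 0° is gauche with F at 60° (2.7); tBu at 120° is gauche with F at 60° (4.2). Total 6.9 kJ/mol.
B is eclipsed. CH3 at 0° is eclipsed with F at 0° (7.8); tBu at 120° is eclipsed with H at 120° (9.6); H at 240° is eclipsed with H at 240° (3.9). Total 21.3 kJ/mol.
B has the highest total (21.3 kJ/mol).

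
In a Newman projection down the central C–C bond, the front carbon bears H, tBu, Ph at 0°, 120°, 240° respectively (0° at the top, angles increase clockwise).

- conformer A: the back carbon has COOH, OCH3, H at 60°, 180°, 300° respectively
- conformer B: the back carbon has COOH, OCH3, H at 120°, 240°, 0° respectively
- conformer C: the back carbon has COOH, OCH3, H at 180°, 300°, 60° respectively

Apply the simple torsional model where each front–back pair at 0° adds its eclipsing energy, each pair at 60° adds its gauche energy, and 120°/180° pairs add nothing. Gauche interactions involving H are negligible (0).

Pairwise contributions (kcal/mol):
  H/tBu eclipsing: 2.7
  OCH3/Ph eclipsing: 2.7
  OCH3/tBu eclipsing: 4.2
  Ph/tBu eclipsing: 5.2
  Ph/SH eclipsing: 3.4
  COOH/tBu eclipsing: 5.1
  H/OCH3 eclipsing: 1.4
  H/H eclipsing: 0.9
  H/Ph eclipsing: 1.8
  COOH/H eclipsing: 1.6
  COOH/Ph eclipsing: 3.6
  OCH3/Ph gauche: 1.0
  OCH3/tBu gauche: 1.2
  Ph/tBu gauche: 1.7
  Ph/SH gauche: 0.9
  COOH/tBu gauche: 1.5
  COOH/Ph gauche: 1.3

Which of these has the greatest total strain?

B

A is staggered. tBu at 120° is gauche with COOH at 60° (1.5); tBu at 120° is gauche with OCH3 at 180° (1.2); Ph at 240° is gauche with OCH3 at 180° (1.0). Total 3.7 kcal/mol.
B is eclipsed. H at 0° is eclipsed with H at 0° (0.9); tBu at 120° is eclipsed with COOH at 120° (5.1); Ph at 240° is eclipsed with OCH3 at 240° (2.7). Total 8.7 kcal/mol.
C is staggered. tBu at 120° is gauche with COOH at 180° (1.5); Ph at 240° is gauche with COOH at 180° (1.3); Ph at 240° is gauche with OCH3 at 300° (1.0). Total 3.8 kcal/mol.
B has the highest total (8.7 kcal/mol).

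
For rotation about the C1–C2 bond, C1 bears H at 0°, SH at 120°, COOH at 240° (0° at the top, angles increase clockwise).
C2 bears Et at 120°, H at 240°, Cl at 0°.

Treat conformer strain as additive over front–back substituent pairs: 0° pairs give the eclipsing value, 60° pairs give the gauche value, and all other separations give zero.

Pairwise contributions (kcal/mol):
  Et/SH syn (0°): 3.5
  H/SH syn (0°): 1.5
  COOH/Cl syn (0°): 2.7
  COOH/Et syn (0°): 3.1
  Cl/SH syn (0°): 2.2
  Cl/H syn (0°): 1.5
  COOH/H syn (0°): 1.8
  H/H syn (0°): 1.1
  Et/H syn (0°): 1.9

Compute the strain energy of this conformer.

6.8 kcal/mol

This conformer (eclipsed): H(0°)/Cl(0°) eclipsed 1.5; SH(120°)/Et(120°) eclipsed 3.5; COOH(240°)/H(240°) eclipsed 1.8 → 6.8 kcal/mol.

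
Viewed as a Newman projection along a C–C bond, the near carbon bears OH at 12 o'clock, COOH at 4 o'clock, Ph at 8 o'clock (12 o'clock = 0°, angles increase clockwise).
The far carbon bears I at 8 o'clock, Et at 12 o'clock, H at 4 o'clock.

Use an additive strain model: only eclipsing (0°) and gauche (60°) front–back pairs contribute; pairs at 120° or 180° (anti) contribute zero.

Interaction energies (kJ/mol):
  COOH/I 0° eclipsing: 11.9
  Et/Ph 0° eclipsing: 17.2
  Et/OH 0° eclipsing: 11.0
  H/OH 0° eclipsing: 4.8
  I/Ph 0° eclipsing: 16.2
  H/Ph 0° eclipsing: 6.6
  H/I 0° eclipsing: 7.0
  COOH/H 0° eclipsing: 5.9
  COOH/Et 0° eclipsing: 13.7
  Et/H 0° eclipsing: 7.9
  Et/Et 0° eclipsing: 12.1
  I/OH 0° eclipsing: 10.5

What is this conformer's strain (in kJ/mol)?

33.1 kJ/mol

This conformer (eclipsed): OH(0°)/Et(0°) eclipsed 11.0; COOH(120°)/H(120°) eclipsed 5.9; Ph(240°)/I(240°) eclipsed 16.2 → 33.1 kJ/mol.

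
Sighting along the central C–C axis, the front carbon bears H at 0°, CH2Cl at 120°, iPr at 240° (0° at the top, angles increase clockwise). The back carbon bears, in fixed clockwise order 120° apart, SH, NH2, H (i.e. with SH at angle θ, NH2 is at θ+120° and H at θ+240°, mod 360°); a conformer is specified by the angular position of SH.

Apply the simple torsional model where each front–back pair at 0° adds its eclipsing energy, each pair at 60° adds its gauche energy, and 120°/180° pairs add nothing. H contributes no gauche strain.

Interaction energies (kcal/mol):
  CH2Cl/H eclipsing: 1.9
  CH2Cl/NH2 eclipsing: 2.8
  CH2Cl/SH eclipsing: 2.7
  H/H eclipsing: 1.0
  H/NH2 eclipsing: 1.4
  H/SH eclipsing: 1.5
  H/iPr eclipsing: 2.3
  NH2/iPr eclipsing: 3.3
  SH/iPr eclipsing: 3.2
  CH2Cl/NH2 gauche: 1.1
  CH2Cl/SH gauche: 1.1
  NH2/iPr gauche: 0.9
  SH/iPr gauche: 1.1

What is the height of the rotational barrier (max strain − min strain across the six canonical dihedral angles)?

SH at 0° is eclipsed. H at 0° is eclipsed with SH at 0° (1.5); CH2Cl at 120° is eclipsed with NH2 at 120° (2.8); iPr at 240° is eclipsed with H at 240° (2.3). Total 6.6 kcal/mol.
SH at 60° is staggered. CH2Cl at 120° is gauche with SH at 60° (1.1); CH2Cl at 120° is gauche with NH2 at 180° (1.1); iPr at 240° is gauche with NH2 at 180° (0.9). Total 3.1 kcal/mol.
SH at 120° is eclipsed. H at 0° is eclipsed with H at 0° (1.0); CH2Cl at 120° is eclipsed with SH at 120° (2.7); iPr at 240° is eclipsed with NH2 at 240° (3.3). Total 7.0 kcal/mol.
SH at 180° is staggered. CH2Cl at 120° is gauche with SH at 180° (1.1); iPr at 240° is gauche with SH at 180° (1.1); iPr at 240° is gauche with NH2 at 300° (0.9). Total 3.1 kcal/mol.
SH at 240° is eclipsed. H at 0° is eclipsed with NH2 at 0° (1.4); CH2Cl at 120° is eclipsed with H at 120° (1.9); iPr at 240° is eclipsed with SH at 240° (3.2). Total 6.5 kcal/mol.
SH at 300° is staggered. CH2Cl at 120° is gauche with NH2 at 60° (1.1); iPr at 240° is gauche with SH at 300° (1.1). Total 2.2 kcal/mol.
Max at 120° (7.0 kcal/mol), min at 300° (2.2 kcal/mol); barrier = 4.8 kcal/mol.

4.8 kcal/mol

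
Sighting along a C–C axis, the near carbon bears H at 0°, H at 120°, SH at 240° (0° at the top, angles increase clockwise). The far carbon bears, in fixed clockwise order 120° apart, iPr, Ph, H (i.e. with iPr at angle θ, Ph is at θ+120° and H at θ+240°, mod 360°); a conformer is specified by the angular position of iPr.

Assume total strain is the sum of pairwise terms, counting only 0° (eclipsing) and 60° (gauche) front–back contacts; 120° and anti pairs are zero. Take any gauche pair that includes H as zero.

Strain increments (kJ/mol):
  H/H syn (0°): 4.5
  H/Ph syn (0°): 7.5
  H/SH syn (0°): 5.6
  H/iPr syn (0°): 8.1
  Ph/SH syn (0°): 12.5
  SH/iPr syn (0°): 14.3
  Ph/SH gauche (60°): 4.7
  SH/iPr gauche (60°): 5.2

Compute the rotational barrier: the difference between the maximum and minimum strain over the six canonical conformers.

21.6 kJ/mol

iPr at 0° is eclipsed. H at 0° is eclipsed with iPr at 0° (8.1); H at 120° is eclipsed with Ph at 120° (7.5); SH at 240° is eclipsed with H at 240° (5.6). Total 21.2 kJ/mol.
iPr at 60° is staggered. SH at 240° is gauche with Ph at 180° (4.7). Total 4.7 kJ/mol.
iPr at 120° is eclipsed. H at 0° is eclipsed with H at 0° (4.5); H at 120° is eclipsed with iPr at 120° (8.1); SH at 240° is eclipsed with Ph at 240° (12.5). Total 25.1 kJ/mol.
iPr at 180° is staggered. SH at 240° is gauche with iPr at 180° (5.2); SH at 240° is gauche with Ph at 300° (4.7). Total 9.9 kJ/mol.
iPr at 240° is eclipsed. H at 0° is eclipsed with Ph at 0° (7.5); H at 120° is eclipsed with H at 120° (4.5); SH at 240° is eclipsed with iPr at 240° (14.3). Total 26.3 kJ/mol.
iPr at 300° is staggered. SH at 240° is gauche with iPr at 300° (5.2). Total 5.2 kJ/mol.
Max at 240° (26.3 kJ/mol), min at 60° (4.7 kJ/mol); barrier = 21.6 kJ/mol.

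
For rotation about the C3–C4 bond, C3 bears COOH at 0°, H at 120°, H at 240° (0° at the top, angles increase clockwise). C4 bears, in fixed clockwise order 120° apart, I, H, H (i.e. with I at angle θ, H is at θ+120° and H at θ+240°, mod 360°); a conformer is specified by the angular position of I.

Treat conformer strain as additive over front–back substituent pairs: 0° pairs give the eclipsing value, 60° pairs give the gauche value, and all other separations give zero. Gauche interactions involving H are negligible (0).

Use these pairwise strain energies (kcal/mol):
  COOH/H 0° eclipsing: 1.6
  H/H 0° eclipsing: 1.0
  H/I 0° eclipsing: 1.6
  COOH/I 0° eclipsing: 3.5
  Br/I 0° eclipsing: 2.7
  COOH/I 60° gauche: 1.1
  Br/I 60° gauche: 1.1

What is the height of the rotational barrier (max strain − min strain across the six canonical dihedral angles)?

5.5 kcal/mol

I at 0° (eclipsed): COOH–I eclipsed, H–H eclipsed, H–H eclipsed; 3.5 + 1.0 + 1.0 = 5.5 kcal/mol.
I at 60° (staggered): COOH–I gauche; 1.1 = 1.1 kcal/mol.
I at 120° (eclipsed): COOH–H eclipsed, H–I eclipsed, H–H eclipsed; 1.6 + 1.6 + 1.0 = 4.2 kcal/mol.
I at 180° (staggered): no non-H gauche contacts → 0.0 kcal/mol.
I at 240° (eclipsed): COOH–H eclipsed, H–H eclipsed, H–I eclipsed; 1.6 + 1.0 + 1.6 = 4.2 kcal/mol.
I at 300° (staggered): COOH–I gauche; 1.1 = 1.1 kcal/mol.
Max at 0° (5.5 kcal/mol), min at 180° (0.0 kcal/mol); barrier = 5.5 kcal/mol.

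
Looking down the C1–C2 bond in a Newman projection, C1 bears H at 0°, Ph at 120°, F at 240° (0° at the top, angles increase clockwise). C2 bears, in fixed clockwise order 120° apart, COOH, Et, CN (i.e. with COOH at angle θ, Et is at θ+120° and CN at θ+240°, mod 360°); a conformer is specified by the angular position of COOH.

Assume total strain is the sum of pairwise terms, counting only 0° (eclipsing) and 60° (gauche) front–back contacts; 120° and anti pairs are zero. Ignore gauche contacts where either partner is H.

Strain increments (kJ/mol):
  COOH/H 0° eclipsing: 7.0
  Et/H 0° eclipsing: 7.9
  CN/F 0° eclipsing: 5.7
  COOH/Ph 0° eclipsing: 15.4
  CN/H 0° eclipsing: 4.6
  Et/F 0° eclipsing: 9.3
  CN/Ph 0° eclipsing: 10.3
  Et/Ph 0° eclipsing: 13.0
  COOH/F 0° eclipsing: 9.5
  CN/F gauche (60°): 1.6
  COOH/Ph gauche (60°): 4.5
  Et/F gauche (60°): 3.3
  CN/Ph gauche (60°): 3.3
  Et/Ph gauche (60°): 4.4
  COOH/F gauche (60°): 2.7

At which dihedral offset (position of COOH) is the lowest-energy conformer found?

COOH at 0° (eclipsed): H–COOH eclipsed, Ph–Et eclipsed, F–CN eclipsed; 7.0 + 13.0 + 5.7 = 25.7 kJ/mol.
COOH at 60° (staggered): Ph–COOH gauche, Ph–Et gauche, F–Et gauche, F–CN gauche; 4.5 + 4.4 + 3.3 + 1.6 = 13.8 kJ/mol.
COOH at 120° (eclipsed): H–CN eclipsed, Ph–COOH eclipsed, F–Et eclipsed; 4.6 + 15.4 + 9.3 = 29.3 kJ/mol.
COOH at 180° (staggered): Ph–COOH gauche, Ph–CN gauche, F–COOH gauche, F–Et gauche; 4.5 + 3.3 + 2.7 + 3.3 = 13.8 kJ/mol.
COOH at 240° (eclipsed): H–Et eclipsed, Ph–CN eclipsed, F–COOH eclipsed; 7.9 + 10.3 + 9.5 = 27.7 kJ/mol.
COOH at 300° (staggered): Ph–Et gauche, Ph–CN gauche, F–COOH gauche, F–CN gauche; 4.4 + 3.3 + 2.7 + 1.6 = 12.0 kJ/mol.
The minimum (12.0 kJ/mol) occurs with COOH at 300°.

300°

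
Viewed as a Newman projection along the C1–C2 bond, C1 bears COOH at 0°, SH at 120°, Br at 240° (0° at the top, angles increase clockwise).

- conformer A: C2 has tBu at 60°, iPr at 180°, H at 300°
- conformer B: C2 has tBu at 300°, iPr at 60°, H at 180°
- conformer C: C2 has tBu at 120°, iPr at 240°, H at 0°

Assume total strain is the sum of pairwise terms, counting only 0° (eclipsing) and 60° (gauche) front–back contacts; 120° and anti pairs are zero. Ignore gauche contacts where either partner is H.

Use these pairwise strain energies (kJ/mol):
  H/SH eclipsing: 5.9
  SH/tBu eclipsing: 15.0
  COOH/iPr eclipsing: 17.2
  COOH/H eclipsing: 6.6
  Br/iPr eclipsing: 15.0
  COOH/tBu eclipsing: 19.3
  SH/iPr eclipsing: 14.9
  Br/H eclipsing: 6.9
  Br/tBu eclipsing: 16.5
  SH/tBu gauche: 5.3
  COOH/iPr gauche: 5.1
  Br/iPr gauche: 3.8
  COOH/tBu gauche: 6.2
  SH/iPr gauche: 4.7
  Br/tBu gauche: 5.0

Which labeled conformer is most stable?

A is staggered. COOH at 0° is gauche with tBu at 60° (6.2); SH at 120° is gauche with tBu at 60° (5.3); SH at 120° is gauche with iPr at 180° (4.7); Br at 240° is gauche with iPr at 180° (3.8). Total 20.0 kJ/mol.
B is staggered. COOH at 0° is gauche with tBu at 300° (6.2); COOH at 0° is gauche with iPr at 60° (5.1); SH at 120° is gauche with iPr at 60° (4.7); Br at 240° is gauche with tBu at 300° (5.0). Total 21.0 kJ/mol.
C is eclipsed. COOH at 0° is eclipsed with H at 0° (6.6); SH at 120° is eclipsed with tBu at 120° (15.0); Br at 240° is eclipsed with iPr at 240° (15.0). Total 36.6 kJ/mol.
A has the lowest total (20.0 kJ/mol).

A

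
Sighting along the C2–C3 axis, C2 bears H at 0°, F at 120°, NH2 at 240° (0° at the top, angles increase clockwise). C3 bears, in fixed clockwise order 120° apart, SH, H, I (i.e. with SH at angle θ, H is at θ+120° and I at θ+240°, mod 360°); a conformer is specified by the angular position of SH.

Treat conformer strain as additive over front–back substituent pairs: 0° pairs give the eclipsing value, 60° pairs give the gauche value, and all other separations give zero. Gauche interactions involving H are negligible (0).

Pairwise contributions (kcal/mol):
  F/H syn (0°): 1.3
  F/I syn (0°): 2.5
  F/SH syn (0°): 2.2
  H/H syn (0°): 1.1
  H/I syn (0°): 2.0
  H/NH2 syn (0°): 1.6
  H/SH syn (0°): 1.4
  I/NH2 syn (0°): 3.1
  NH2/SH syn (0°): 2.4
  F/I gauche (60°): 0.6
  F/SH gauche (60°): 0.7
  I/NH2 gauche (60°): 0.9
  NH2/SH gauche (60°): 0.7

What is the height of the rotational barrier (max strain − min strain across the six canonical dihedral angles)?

4.4 kcal/mol

SH at 0° (eclipsed): H–SH eclipsed, F–H eclipsed, NH2–I eclipsed; 1.4 + 1.3 + 3.1 = 5.8 kcal/mol.
SH at 60° (staggered): F–SH gauche, NH2–I gauche; 0.7 + 0.9 = 1.6 kcal/mol.
SH at 120° (eclipsed): H–I eclipsed, F–SH eclipsed, NH2–H eclipsed; 2.0 + 2.2 + 1.6 = 5.8 kcal/mol.
SH at 180° (staggered): F–SH gauche, F–I gauche, NH2–SH gauche; 0.7 + 0.6 + 0.7 = 2.0 kcal/mol.
SH at 240° (eclipsed): H–H eclipsed, F–I eclipsed, NH2–SH eclipsed; 1.1 + 2.5 + 2.4 = 6.0 kcal/mol.
SH at 300° (staggered): F–I gauche, NH2–SH gauche, NH2–I gauche; 0.6 + 0.7 + 0.9 = 2.2 kcal/mol.
Max at 240° (6.0 kcal/mol), min at 60° (1.6 kcal/mol); barrier = 4.4 kcal/mol.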